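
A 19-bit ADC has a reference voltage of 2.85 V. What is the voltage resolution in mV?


The resolution (LSB) of an ADC is Vref / 2^n.
LSB = 2.85 / 2^19
LSB = 2.85 / 524288
LSB = 5.44e-06 V = 0.00543594 mV

0.00543594 mV


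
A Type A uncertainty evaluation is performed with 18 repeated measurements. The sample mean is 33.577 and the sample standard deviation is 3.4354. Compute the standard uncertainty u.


The standard uncertainty for Type A evaluation is u = s / sqrt(n).
u = 3.4354 / sqrt(18)
u = 3.4354 / 4.2426
u = 0.8097

0.8097


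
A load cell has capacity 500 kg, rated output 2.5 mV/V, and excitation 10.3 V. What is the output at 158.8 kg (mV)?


Vout = rated_output * Vex * (load / capacity).
Vout = 2.5 * 10.3 * (158.8 / 500)
Vout = 2.5 * 10.3 * 0.3176
Vout = 8.178 mV

8.178 mV


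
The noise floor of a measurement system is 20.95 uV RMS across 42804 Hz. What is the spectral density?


Noise spectral density = Vrms / sqrt(BW).
NSD = 20.95 / sqrt(42804)
NSD = 20.95 / 206.8913
NSD = 0.1013 uV/sqrt(Hz)

0.1013 uV/sqrt(Hz)


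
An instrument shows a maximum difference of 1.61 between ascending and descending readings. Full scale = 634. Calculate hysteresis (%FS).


Hysteresis = (max difference / full scale) * 100%.
H = (1.61 / 634) * 100
H = 0.254 %FS

0.254 %FS


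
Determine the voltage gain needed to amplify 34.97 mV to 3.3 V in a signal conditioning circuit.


Gain = Vout / Vin (converting to same units).
G = 3.3 V / 34.97 mV
G = 3300.0 mV / 34.97 mV
G = 94.37

94.37


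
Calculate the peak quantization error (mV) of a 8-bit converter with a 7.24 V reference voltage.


The maximum quantization error is +/- LSB/2.
LSB = Vref / 2^n = 7.24 / 256 = 0.02828125 V
Max error = LSB / 2 = 0.02828125 / 2 = 0.01414063 V
Max error = 14.1406 mV

14.1406 mV


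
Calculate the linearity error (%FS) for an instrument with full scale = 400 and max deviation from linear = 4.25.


Linearity error = (max deviation / full scale) * 100%.
Linearity = (4.25 / 400) * 100
Linearity = 1.062 %FS

1.062 %FS


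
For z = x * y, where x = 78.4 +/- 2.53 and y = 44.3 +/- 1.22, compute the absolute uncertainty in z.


For a product z = x*y, the relative uncertainty is:
uz/z = sqrt((ux/x)^2 + (uy/y)^2)
Relative uncertainties: ux/x = 2.53/78.4 = 0.03227
uy/y = 1.22/44.3 = 0.02754
z = 78.4 * 44.3 = 3473.1
uz = 3473.1 * sqrt(0.03227^2 + 0.02754^2) = 147.344

147.344


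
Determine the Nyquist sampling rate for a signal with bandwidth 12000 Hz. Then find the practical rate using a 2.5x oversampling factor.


By Nyquist theorem, fs_min = 2 * fmax.
fs_min = 2 * 12000 = 24000 Hz
Practical rate = 2.5 * fs_min = 2.5 * 24000 = 60000 Hz

fs_min = 24000 Hz, fs_practical = 60000 Hz


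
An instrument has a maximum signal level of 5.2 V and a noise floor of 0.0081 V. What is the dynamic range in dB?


Dynamic range = 20 * log10(Vmax / Vnoise).
DR = 20 * log10(5.2 / 0.0081)
DR = 20 * log10(641.98)
DR = 56.15 dB

56.15 dB


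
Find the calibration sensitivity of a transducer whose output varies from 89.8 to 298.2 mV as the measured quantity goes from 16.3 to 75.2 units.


Sensitivity = (y2 - y1) / (x2 - x1).
S = (298.2 - 89.8) / (75.2 - 16.3)
S = 208.4 / 58.9
S = 3.5382 mV/unit

3.5382 mV/unit


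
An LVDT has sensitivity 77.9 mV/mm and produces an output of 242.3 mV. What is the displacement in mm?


Displacement = Vout / sensitivity.
d = 242.3 / 77.9
d = 3.11 mm

3.11 mm


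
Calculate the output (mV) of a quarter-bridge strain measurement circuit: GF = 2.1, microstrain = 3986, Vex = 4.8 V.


Quarter bridge output: Vout = (GF * epsilon * Vex) / 4.
Vout = (2.1 * 3986e-6 * 4.8) / 4
Vout = 0.04017888 / 4 V
Vout = 0.01004472 V = 10.0447 mV

10.0447 mV


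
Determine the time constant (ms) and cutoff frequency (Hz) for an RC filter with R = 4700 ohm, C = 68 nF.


Time constant: tau = R * C.
tau = 4700 * 6.80e-08 = 0.0003196 s
tau = 0.3196 ms
Cutoff frequency: fc = 1 / (2*pi*R*C).
fc = 1 / (2*pi*0.0003196) = 497.98 Hz

tau = 0.3196 ms, fc = 497.98 Hz


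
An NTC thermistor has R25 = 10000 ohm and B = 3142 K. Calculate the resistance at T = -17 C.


NTC thermistor equation: Rt = R25 * exp(B * (1/T - 1/T25)).
T in Kelvin: 256.15 K, T25 = 298.15 K
1/T - 1/T25 = 1/256.15 - 1/298.15 = 0.00054995
B * (1/T - 1/T25) = 3142 * 0.00054995 = 1.7279
Rt = 10000 * exp(1.7279) = 56289.9 ohm

56289.9 ohm


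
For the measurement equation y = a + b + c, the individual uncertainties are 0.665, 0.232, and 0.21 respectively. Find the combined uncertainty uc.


For a sum of independent quantities, uc = sqrt(u1^2 + u2^2 + u3^2).
uc = sqrt(0.665^2 + 0.232^2 + 0.21^2)
uc = sqrt(0.442225 + 0.053824 + 0.0441)
uc = 0.7349

0.7349


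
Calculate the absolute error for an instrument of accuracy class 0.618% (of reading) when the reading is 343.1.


Absolute error = (accuracy% / 100) * reading.
Error = (0.618 / 100) * 343.1
Error = 0.00618 * 343.1
Error = 2.1204

2.1204


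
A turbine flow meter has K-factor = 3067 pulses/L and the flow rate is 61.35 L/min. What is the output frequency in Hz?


Frequency = K * Q / 60 (converting L/min to L/s).
f = 3067 * 61.35 / 60
f = 188160.45 / 60
f = 3136.01 Hz

3136.01 Hz


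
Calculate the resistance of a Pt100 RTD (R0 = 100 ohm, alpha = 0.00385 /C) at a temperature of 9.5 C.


The RTD equation: Rt = R0 * (1 + alpha * T).
Rt = 100 * (1 + 0.00385 * 9.5)
Rt = 100 * (1 + 0.036575)
Rt = 100 * 1.036575
Rt = 103.657 ohm

103.657 ohm


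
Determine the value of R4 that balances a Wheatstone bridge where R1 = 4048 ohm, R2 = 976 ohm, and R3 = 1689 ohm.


At balance: R1*R4 = R2*R3, so R4 = R2*R3/R1.
R4 = 976 * 1689 / 4048
R4 = 1648464 / 4048
R4 = 407.23 ohm

407.23 ohm


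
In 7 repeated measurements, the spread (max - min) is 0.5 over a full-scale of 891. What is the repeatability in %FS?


Repeatability = (spread / full scale) * 100%.
R = (0.5 / 891) * 100
R = 0.056 %FS

0.056 %FS


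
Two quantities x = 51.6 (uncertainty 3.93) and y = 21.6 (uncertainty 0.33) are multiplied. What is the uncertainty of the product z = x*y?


For a product z = x*y, the relative uncertainty is:
uz/z = sqrt((ux/x)^2 + (uy/y)^2)
Relative uncertainties: ux/x = 3.93/51.6 = 0.076163
uy/y = 0.33/21.6 = 0.015278
z = 51.6 * 21.6 = 1114.6
uz = 1114.6 * sqrt(0.076163^2 + 0.015278^2) = 86.579

86.579


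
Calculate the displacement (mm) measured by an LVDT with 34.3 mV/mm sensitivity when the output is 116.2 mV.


Displacement = Vout / sensitivity.
d = 116.2 / 34.3
d = 3.388 mm

3.388 mm


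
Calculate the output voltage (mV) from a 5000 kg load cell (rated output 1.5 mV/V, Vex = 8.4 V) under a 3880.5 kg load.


Vout = rated_output * Vex * (load / capacity).
Vout = 1.5 * 8.4 * (3880.5 / 5000)
Vout = 1.5 * 8.4 * 0.7761
Vout = 9.779 mV

9.779 mV


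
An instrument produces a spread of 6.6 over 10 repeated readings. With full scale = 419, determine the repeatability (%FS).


Repeatability = (spread / full scale) * 100%.
R = (6.6 / 419) * 100
R = 1.575 %FS

1.575 %FS


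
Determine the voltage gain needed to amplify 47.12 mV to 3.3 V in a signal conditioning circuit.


Gain = Vout / Vin (converting to same units).
G = 3.3 V / 47.12 mV
G = 3300.0 mV / 47.12 mV
G = 70.03

70.03


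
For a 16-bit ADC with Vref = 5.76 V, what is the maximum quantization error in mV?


The maximum quantization error is +/- LSB/2.
LSB = Vref / 2^n = 5.76 / 65536 = 8.789e-05 V
Max error = LSB / 2 = 8.789e-05 / 2 = 4.395e-05 V
Max error = 0.0439 mV

0.0439 mV


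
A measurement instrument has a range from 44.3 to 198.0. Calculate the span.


Span = upper range - lower range.
Span = 198.0 - (44.3)
Span = 153.7

153.7


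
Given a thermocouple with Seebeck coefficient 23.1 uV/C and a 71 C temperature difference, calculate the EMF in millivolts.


The thermocouple output V = sensitivity * dT.
V = 23.1 uV/C * 71 C
V = 1640.1 uV
V = 1.64 mV

1.64 mV


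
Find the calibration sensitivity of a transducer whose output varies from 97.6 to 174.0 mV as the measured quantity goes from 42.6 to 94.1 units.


Sensitivity = (y2 - y1) / (x2 - x1).
S = (174.0 - 97.6) / (94.1 - 42.6)
S = 76.4 / 51.5
S = 1.4835 mV/unit

1.4835 mV/unit


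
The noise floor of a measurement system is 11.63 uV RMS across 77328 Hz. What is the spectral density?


Noise spectral density = Vrms / sqrt(BW).
NSD = 11.63 / sqrt(77328)
NSD = 11.63 / 278.0791
NSD = 0.0418 uV/sqrt(Hz)

0.0418 uV/sqrt(Hz)


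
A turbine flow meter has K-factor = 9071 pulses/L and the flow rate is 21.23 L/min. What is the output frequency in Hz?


Frequency = K * Q / 60 (converting L/min to L/s).
f = 9071 * 21.23 / 60
f = 192577.33 / 60
f = 3209.62 Hz

3209.62 Hz


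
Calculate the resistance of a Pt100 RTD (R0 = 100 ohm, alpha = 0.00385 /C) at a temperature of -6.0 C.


The RTD equation: Rt = R0 * (1 + alpha * T).
Rt = 100 * (1 + 0.00385 * -6.0)
Rt = 100 * (1 + -0.0231)
Rt = 100 * 0.9769
Rt = 97.69 ohm

97.69 ohm


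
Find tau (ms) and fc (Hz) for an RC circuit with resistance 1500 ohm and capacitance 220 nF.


Time constant: tau = R * C.
tau = 1500 * 2.20e-07 = 0.00033 s
tau = 0.33 ms
Cutoff frequency: fc = 1 / (2*pi*R*C).
fc = 1 / (2*pi*0.00033) = 482.29 Hz

tau = 0.33 ms, fc = 482.29 Hz


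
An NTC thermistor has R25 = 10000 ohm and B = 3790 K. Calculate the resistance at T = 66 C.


NTC thermistor equation: Rt = R25 * exp(B * (1/T - 1/T25)).
T in Kelvin: 339.15 K, T25 = 298.15 K
1/T - 1/T25 = 1/339.15 - 1/298.15 = -0.00040547
B * (1/T - 1/T25) = 3790 * -0.00040547 = -1.5367
Rt = 10000 * exp(-1.5367) = 2150.8 ohm

2150.8 ohm


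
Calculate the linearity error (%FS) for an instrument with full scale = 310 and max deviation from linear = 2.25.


Linearity error = (max deviation / full scale) * 100%.
Linearity = (2.25 / 310) * 100
Linearity = 0.726 %FS

0.726 %FS


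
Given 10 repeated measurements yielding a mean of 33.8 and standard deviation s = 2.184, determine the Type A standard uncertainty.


The standard uncertainty for Type A evaluation is u = s / sqrt(n).
u = 2.184 / sqrt(10)
u = 2.184 / 3.1623
u = 0.6906

0.6906


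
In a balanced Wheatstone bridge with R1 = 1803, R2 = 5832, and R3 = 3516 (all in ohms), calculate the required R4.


At balance: R1*R4 = R2*R3, so R4 = R2*R3/R1.
R4 = 5832 * 3516 / 1803
R4 = 20505312 / 1803
R4 = 11372.89 ohm

11372.89 ohm


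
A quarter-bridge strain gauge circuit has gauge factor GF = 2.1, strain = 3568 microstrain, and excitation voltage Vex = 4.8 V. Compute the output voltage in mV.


Quarter bridge output: Vout = (GF * epsilon * Vex) / 4.
Vout = (2.1 * 3568e-6 * 4.8) / 4
Vout = 0.03596544 / 4 V
Vout = 0.00899136 V = 8.9914 mV

8.9914 mV


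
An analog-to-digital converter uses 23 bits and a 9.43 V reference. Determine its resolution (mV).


The resolution (LSB) of an ADC is Vref / 2^n.
LSB = 9.43 / 2^23
LSB = 9.43 / 8388608
LSB = 1.12e-06 V = 0.00112414 mV

0.00112414 mV


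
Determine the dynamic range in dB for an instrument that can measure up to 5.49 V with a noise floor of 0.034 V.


Dynamic range = 20 * log10(Vmax / Vnoise).
DR = 20 * log10(5.49 / 0.034)
DR = 20 * log10(161.47)
DR = 44.16 dB

44.16 dB


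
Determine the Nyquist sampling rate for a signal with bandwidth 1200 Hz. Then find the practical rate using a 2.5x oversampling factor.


By Nyquist theorem, fs_min = 2 * fmax.
fs_min = 2 * 1200 = 2400 Hz
Practical rate = 2.5 * fs_min = 2.5 * 2400 = 6000 Hz

fs_min = 2400 Hz, fs_practical = 6000 Hz


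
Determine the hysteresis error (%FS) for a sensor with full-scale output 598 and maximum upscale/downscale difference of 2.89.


Hysteresis = (max difference / full scale) * 100%.
H = (2.89 / 598) * 100
H = 0.483 %FS

0.483 %FS


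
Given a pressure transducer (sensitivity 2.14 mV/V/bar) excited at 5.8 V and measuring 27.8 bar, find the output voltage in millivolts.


Output = sensitivity * Vex * P.
Vout = 2.14 * 5.8 * 27.8
Vout = 12.412 * 27.8
Vout = 345.05 mV

345.05 mV


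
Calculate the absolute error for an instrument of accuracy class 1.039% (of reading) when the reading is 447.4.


Absolute error = (accuracy% / 100) * reading.
Error = (1.039 / 100) * 447.4
Error = 0.01039 * 447.4
Error = 4.6485

4.6485


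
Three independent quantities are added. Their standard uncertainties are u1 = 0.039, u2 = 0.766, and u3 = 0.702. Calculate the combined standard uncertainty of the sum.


For a sum of independent quantities, uc = sqrt(u1^2 + u2^2 + u3^2).
uc = sqrt(0.039^2 + 0.766^2 + 0.702^2)
uc = sqrt(0.001521 + 0.586756 + 0.492804)
uc = 1.0398

1.0398


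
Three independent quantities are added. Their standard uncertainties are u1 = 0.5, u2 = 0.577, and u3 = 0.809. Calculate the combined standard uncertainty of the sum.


For a sum of independent quantities, uc = sqrt(u1^2 + u2^2 + u3^2).
uc = sqrt(0.5^2 + 0.577^2 + 0.809^2)
uc = sqrt(0.25 + 0.332929 + 0.654481)
uc = 1.1124

1.1124


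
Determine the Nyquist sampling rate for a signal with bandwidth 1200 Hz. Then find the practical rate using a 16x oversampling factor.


By Nyquist theorem, fs_min = 2 * fmax.
fs_min = 2 * 1200 = 2400 Hz
Practical rate = 16 * fs_min = 16 * 2400 = 38400 Hz

fs_min = 2400 Hz, fs_practical = 38400 Hz


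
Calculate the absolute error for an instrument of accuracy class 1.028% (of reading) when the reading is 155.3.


Absolute error = (accuracy% / 100) * reading.
Error = (1.028 / 100) * 155.3
Error = 0.01028 * 155.3
Error = 1.5965

1.5965


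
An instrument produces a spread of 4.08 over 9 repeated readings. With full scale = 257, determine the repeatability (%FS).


Repeatability = (spread / full scale) * 100%.
R = (4.08 / 257) * 100
R = 1.588 %FS

1.588 %FS


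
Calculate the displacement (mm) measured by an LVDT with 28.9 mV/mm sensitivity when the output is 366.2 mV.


Displacement = Vout / sensitivity.
d = 366.2 / 28.9
d = 12.671 mm

12.671 mm


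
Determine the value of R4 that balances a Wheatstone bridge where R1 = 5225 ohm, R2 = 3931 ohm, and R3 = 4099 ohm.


At balance: R1*R4 = R2*R3, so R4 = R2*R3/R1.
R4 = 3931 * 4099 / 5225
R4 = 16113169 / 5225
R4 = 3083.86 ohm

3083.86 ohm


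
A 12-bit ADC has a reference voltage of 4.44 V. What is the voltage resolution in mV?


The resolution (LSB) of an ADC is Vref / 2^n.
LSB = 4.44 / 2^12
LSB = 4.44 / 4096
LSB = 0.00108398 V = 1.08398438 mV

1.08398438 mV


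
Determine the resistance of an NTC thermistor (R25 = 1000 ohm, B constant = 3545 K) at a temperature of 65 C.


NTC thermistor equation: Rt = R25 * exp(B * (1/T - 1/T25)).
T in Kelvin: 338.15 K, T25 = 298.15 K
1/T - 1/T25 = 1/338.15 - 1/298.15 = -0.00039675
B * (1/T - 1/T25) = 3545 * -0.00039675 = -1.4065
Rt = 1000 * exp(-1.4065) = 245.0 ohm

245.0 ohm


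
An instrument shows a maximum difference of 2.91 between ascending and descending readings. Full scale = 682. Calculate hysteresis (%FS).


Hysteresis = (max difference / full scale) * 100%.
H = (2.91 / 682) * 100
H = 0.427 %FS

0.427 %FS


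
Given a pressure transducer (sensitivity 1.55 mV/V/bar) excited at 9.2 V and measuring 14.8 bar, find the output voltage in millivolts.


Output = sensitivity * Vex * P.
Vout = 1.55 * 9.2 * 14.8
Vout = 14.26 * 14.8
Vout = 211.05 mV

211.05 mV


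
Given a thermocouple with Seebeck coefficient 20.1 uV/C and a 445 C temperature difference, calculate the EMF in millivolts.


The thermocouple output V = sensitivity * dT.
V = 20.1 uV/C * 445 C
V = 8944.5 uV
V = 8.944 mV

8.944 mV


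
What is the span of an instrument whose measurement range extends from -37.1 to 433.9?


Span = upper range - lower range.
Span = 433.9 - (-37.1)
Span = 471.0

471.0


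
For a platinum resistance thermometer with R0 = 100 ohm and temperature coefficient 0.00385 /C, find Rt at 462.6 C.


The RTD equation: Rt = R0 * (1 + alpha * T).
Rt = 100 * (1 + 0.00385 * 462.6)
Rt = 100 * (1 + 1.78101)
Rt = 100 * 2.78101
Rt = 278.101 ohm

278.101 ohm


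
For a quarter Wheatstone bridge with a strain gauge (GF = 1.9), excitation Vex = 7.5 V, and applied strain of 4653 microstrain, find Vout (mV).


Quarter bridge output: Vout = (GF * epsilon * Vex) / 4.
Vout = (1.9 * 4653e-6 * 7.5) / 4
Vout = 0.06630525 / 4 V
Vout = 0.01657631 V = 16.5763 mV

16.5763 mV


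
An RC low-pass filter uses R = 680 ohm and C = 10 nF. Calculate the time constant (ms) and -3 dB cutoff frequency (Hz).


Time constant: tau = R * C.
tau = 680 * 1.00e-08 = 6.8e-06 s
tau = 0.0068 ms
Cutoff frequency: fc = 1 / (2*pi*R*C).
fc = 1 / (2*pi*6.8e-06) = 23405.14 Hz

tau = 0.0068 ms, fc = 23405.14 Hz


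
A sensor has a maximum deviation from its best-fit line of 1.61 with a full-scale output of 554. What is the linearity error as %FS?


Linearity error = (max deviation / full scale) * 100%.
Linearity = (1.61 / 554) * 100
Linearity = 0.291 %FS

0.291 %FS


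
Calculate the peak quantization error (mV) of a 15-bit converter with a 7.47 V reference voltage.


The maximum quantization error is +/- LSB/2.
LSB = Vref / 2^n = 7.47 / 32768 = 0.00022797 V
Max error = LSB / 2 = 0.00022797 / 2 = 0.00011398 V
Max error = 0.114 mV

0.114 mV


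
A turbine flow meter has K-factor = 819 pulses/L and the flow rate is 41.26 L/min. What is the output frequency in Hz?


Frequency = K * Q / 60 (converting L/min to L/s).
f = 819 * 41.26 / 60
f = 33791.94 / 60
f = 563.2 Hz

563.2 Hz


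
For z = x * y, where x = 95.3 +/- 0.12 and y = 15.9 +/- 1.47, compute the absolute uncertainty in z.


For a product z = x*y, the relative uncertainty is:
uz/z = sqrt((ux/x)^2 + (uy/y)^2)
Relative uncertainties: ux/x = 0.12/95.3 = 0.001259
uy/y = 1.47/15.9 = 0.092453
z = 95.3 * 15.9 = 1515.3
uz = 1515.3 * sqrt(0.001259^2 + 0.092453^2) = 140.104

140.104


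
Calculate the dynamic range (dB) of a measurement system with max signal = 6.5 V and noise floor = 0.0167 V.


Dynamic range = 20 * log10(Vmax / Vnoise).
DR = 20 * log10(6.5 / 0.0167)
DR = 20 * log10(389.22)
DR = 51.8 dB

51.8 dB


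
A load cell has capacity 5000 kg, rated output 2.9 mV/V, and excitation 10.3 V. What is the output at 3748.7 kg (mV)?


Vout = rated_output * Vex * (load / capacity).
Vout = 2.9 * 10.3 * (3748.7 / 5000)
Vout = 2.9 * 10.3 * 0.74974
Vout = 22.395 mV

22.395 mV


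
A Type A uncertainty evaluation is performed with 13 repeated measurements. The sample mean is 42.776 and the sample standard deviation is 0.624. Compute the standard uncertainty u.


The standard uncertainty for Type A evaluation is u = s / sqrt(n).
u = 0.624 / sqrt(13)
u = 0.624 / 3.6056
u = 0.1731

0.1731


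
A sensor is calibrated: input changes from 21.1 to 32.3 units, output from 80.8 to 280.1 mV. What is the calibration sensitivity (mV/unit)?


Sensitivity = (y2 - y1) / (x2 - x1).
S = (280.1 - 80.8) / (32.3 - 21.1)
S = 199.3 / 11.2
S = 17.7946 mV/unit

17.7946 mV/unit


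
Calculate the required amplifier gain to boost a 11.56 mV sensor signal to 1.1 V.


Gain = Vout / Vin (converting to same units).
G = 1.1 V / 11.56 mV
G = 1100.0 mV / 11.56 mV
G = 95.16

95.16


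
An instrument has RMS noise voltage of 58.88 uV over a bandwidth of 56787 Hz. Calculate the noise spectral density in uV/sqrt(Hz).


Noise spectral density = Vrms / sqrt(BW).
NSD = 58.88 / sqrt(56787)
NSD = 58.88 / 238.3002
NSD = 0.2471 uV/sqrt(Hz)

0.2471 uV/sqrt(Hz)


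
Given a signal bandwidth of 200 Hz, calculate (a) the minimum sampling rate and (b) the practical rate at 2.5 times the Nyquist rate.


By Nyquist theorem, fs_min = 2 * fmax.
fs_min = 2 * 200 = 400 Hz
Practical rate = 2.5 * fs_min = 2.5 * 400 = 1000 Hz

fs_min = 400 Hz, fs_practical = 1000 Hz


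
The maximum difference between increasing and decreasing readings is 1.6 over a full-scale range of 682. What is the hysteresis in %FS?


Hysteresis = (max difference / full scale) * 100%.
H = (1.6 / 682) * 100
H = 0.235 %FS

0.235 %FS


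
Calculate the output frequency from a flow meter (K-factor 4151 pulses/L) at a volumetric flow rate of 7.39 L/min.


Frequency = K * Q / 60 (converting L/min to L/s).
f = 4151 * 7.39 / 60
f = 30675.89 / 60
f = 511.26 Hz

511.26 Hz


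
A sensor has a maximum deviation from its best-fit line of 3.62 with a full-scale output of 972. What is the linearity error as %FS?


Linearity error = (max deviation / full scale) * 100%.
Linearity = (3.62 / 972) * 100
Linearity = 0.372 %FS

0.372 %FS


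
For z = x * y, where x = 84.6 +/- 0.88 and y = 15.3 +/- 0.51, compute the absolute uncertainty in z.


For a product z = x*y, the relative uncertainty is:
uz/z = sqrt((ux/x)^2 + (uy/y)^2)
Relative uncertainties: ux/x = 0.88/84.6 = 0.010402
uy/y = 0.51/15.3 = 0.033333
z = 84.6 * 15.3 = 1294.4
uz = 1294.4 * sqrt(0.010402^2 + 0.033333^2) = 45.198

45.198


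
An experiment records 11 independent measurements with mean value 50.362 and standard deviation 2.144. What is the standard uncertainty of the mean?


The standard uncertainty for Type A evaluation is u = s / sqrt(n).
u = 2.144 / sqrt(11)
u = 2.144 / 3.3166
u = 0.6464

0.6464


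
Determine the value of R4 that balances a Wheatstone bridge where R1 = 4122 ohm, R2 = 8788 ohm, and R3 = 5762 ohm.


At balance: R1*R4 = R2*R3, so R4 = R2*R3/R1.
R4 = 8788 * 5762 / 4122
R4 = 50636456 / 4122
R4 = 12284.44 ohm

12284.44 ohm


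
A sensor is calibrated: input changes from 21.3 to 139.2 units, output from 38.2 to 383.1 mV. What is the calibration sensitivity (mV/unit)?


Sensitivity = (y2 - y1) / (x2 - x1).
S = (383.1 - 38.2) / (139.2 - 21.3)
S = 344.9 / 117.9
S = 2.9254 mV/unit

2.9254 mV/unit


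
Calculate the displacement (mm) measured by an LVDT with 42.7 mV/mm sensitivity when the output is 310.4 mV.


Displacement = Vout / sensitivity.
d = 310.4 / 42.7
d = 7.269 mm

7.269 mm


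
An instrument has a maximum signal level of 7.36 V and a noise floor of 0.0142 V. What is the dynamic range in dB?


Dynamic range = 20 * log10(Vmax / Vnoise).
DR = 20 * log10(7.36 / 0.0142)
DR = 20 * log10(518.31)
DR = 54.29 dB

54.29 dB


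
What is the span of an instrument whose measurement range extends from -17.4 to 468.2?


Span = upper range - lower range.
Span = 468.2 - (-17.4)
Span = 485.6

485.6


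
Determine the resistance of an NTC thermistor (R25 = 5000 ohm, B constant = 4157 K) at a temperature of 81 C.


NTC thermistor equation: Rt = R25 * exp(B * (1/T - 1/T25)).
T in Kelvin: 354.15 K, T25 = 298.15 K
1/T - 1/T25 = 1/354.15 - 1/298.15 = -0.00053035
B * (1/T - 1/T25) = 4157 * -0.00053035 = -2.2047
Rt = 5000 * exp(-2.2047) = 551.4 ohm

551.4 ohm


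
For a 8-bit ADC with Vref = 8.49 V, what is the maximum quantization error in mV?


The maximum quantization error is +/- LSB/2.
LSB = Vref / 2^n = 8.49 / 256 = 0.03316406 V
Max error = LSB / 2 = 0.03316406 / 2 = 0.01658203 V
Max error = 16.582 mV

16.582 mV


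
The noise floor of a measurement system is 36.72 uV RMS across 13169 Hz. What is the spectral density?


Noise spectral density = Vrms / sqrt(BW).
NSD = 36.72 / sqrt(13169)
NSD = 36.72 / 114.7563
NSD = 0.32 uV/sqrt(Hz)

0.32 uV/sqrt(Hz)


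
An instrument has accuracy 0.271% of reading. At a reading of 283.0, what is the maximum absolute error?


Absolute error = (accuracy% / 100) * reading.
Error = (0.271 / 100) * 283.0
Error = 0.00271 * 283.0
Error = 0.7669

0.7669


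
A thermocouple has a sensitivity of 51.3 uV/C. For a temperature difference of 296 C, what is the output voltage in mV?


The thermocouple output V = sensitivity * dT.
V = 51.3 uV/C * 296 C
V = 15184.8 uV
V = 15.185 mV

15.185 mV


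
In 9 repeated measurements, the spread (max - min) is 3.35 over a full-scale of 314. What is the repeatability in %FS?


Repeatability = (spread / full scale) * 100%.
R = (3.35 / 314) * 100
R = 1.067 %FS

1.067 %FS


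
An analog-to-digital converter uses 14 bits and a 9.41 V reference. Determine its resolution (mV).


The resolution (LSB) of an ADC is Vref / 2^n.
LSB = 9.41 / 2^14
LSB = 9.41 / 16384
LSB = 0.00057434 V = 0.57434082 mV

0.57434082 mV


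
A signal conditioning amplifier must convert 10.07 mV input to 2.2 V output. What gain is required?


Gain = Vout / Vin (converting to same units).
G = 2.2 V / 10.07 mV
G = 2200.0 mV / 10.07 mV
G = 218.47

218.47


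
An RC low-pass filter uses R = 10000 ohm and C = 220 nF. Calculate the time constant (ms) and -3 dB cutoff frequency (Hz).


Time constant: tau = R * C.
tau = 10000 * 2.20e-07 = 0.0022 s
tau = 2.2 ms
Cutoff frequency: fc = 1 / (2*pi*R*C).
fc = 1 / (2*pi*0.0022) = 72.34 Hz

tau = 2.2 ms, fc = 72.34 Hz


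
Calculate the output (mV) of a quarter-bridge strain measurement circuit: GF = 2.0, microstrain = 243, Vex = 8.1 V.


Quarter bridge output: Vout = (GF * epsilon * Vex) / 4.
Vout = (2.0 * 243e-6 * 8.1) / 4
Vout = 0.0039366 / 4 V
Vout = 0.00098415 V = 0.9842 mV

0.9842 mV


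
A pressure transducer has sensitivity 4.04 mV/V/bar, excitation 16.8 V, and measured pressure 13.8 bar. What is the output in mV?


Output = sensitivity * Vex * P.
Vout = 4.04 * 16.8 * 13.8
Vout = 67.872 * 13.8
Vout = 936.63 mV

936.63 mV


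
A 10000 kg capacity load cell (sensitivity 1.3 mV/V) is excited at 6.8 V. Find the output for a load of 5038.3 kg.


Vout = rated_output * Vex * (load / capacity).
Vout = 1.3 * 6.8 * (5038.3 / 10000)
Vout = 1.3 * 6.8 * 0.50383
Vout = 4.454 mV

4.454 mV


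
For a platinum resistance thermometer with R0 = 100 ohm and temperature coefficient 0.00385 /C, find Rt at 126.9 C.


The RTD equation: Rt = R0 * (1 + alpha * T).
Rt = 100 * (1 + 0.00385 * 126.9)
Rt = 100 * (1 + 0.488565)
Rt = 100 * 1.488565
Rt = 148.856 ohm

148.856 ohm


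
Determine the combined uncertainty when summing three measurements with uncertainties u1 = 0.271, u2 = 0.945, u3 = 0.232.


For a sum of independent quantities, uc = sqrt(u1^2 + u2^2 + u3^2).
uc = sqrt(0.271^2 + 0.945^2 + 0.232^2)
uc = sqrt(0.073441 + 0.893025 + 0.053824)
uc = 1.0101

1.0101


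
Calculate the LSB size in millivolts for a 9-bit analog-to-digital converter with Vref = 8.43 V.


The resolution (LSB) of an ADC is Vref / 2^n.
LSB = 8.43 / 2^9
LSB = 8.43 / 512
LSB = 0.01646484 V = 16.46484375 mV

16.46484375 mV


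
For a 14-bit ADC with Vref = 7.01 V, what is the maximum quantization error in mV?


The maximum quantization error is +/- LSB/2.
LSB = Vref / 2^n = 7.01 / 16384 = 0.00042786 V
Max error = LSB / 2 = 0.00042786 / 2 = 0.00021393 V
Max error = 0.2139 mV

0.2139 mV


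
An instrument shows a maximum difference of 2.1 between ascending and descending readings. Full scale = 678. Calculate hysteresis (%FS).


Hysteresis = (max difference / full scale) * 100%.
H = (2.1 / 678) * 100
H = 0.31 %FS

0.31 %FS


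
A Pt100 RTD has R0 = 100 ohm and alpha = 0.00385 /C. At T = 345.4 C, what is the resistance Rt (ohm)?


The RTD equation: Rt = R0 * (1 + alpha * T).
Rt = 100 * (1 + 0.00385 * 345.4)
Rt = 100 * (1 + 1.32979)
Rt = 100 * 2.32979
Rt = 232.979 ohm

232.979 ohm


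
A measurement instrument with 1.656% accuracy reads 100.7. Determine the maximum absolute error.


Absolute error = (accuracy% / 100) * reading.
Error = (1.656 / 100) * 100.7
Error = 0.01656 * 100.7
Error = 1.6676

1.6676


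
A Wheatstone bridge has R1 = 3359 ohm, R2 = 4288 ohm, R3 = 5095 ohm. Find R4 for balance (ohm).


At balance: R1*R4 = R2*R3, so R4 = R2*R3/R1.
R4 = 4288 * 5095 / 3359
R4 = 21847360 / 3359
R4 = 6504.13 ohm

6504.13 ohm


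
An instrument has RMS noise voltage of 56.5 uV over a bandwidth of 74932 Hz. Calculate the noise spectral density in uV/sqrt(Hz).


Noise spectral density = Vrms / sqrt(BW).
NSD = 56.5 / sqrt(74932)
NSD = 56.5 / 273.7371
NSD = 0.2064 uV/sqrt(Hz)

0.2064 uV/sqrt(Hz)


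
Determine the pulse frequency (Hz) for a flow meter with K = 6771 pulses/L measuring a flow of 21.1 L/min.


Frequency = K * Q / 60 (converting L/min to L/s).
f = 6771 * 21.1 / 60
f = 142868.1 / 60
f = 2381.14 Hz

2381.14 Hz


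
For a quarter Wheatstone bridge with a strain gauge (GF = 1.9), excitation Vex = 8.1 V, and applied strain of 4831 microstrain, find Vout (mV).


Quarter bridge output: Vout = (GF * epsilon * Vex) / 4.
Vout = (1.9 * 4831e-6 * 8.1) / 4
Vout = 0.07434909 / 4 V
Vout = 0.01858727 V = 18.5873 mV

18.5873 mV


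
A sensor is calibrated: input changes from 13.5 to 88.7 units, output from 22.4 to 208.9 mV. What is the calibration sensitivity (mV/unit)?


Sensitivity = (y2 - y1) / (x2 - x1).
S = (208.9 - 22.4) / (88.7 - 13.5)
S = 186.5 / 75.2
S = 2.4801 mV/unit

2.4801 mV/unit


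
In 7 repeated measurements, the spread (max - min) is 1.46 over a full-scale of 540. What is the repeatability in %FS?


Repeatability = (spread / full scale) * 100%.
R = (1.46 / 540) * 100
R = 0.27 %FS

0.27 %FS


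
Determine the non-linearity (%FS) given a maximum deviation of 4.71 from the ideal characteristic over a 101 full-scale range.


Linearity error = (max deviation / full scale) * 100%.
Linearity = (4.71 / 101) * 100
Linearity = 4.663 %FS

4.663 %FS


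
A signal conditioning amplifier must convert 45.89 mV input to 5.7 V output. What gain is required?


Gain = Vout / Vin (converting to same units).
G = 5.7 V / 45.89 mV
G = 5700.0 mV / 45.89 mV
G = 124.21

124.21


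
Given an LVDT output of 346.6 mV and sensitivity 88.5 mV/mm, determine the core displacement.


Displacement = Vout / sensitivity.
d = 346.6 / 88.5
d = 3.916 mm

3.916 mm


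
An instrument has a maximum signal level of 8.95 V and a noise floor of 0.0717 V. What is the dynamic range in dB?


Dynamic range = 20 * log10(Vmax / Vnoise).
DR = 20 * log10(8.95 / 0.0717)
DR = 20 * log10(124.83)
DR = 41.93 dB

41.93 dB


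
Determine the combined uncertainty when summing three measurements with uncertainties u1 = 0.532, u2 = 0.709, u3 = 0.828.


For a sum of independent quantities, uc = sqrt(u1^2 + u2^2 + u3^2).
uc = sqrt(0.532^2 + 0.709^2 + 0.828^2)
uc = sqrt(0.283024 + 0.502681 + 0.685584)
uc = 1.213

1.213


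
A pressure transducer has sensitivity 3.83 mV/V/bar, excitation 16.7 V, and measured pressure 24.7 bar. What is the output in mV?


Output = sensitivity * Vex * P.
Vout = 3.83 * 16.7 * 24.7
Vout = 63.961 * 24.7
Vout = 1579.84 mV

1579.84 mV


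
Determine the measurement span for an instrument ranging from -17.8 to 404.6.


Span = upper range - lower range.
Span = 404.6 - (-17.8)
Span = 422.4

422.4


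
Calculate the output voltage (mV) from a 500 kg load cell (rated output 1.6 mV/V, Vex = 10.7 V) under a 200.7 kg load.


Vout = rated_output * Vex * (load / capacity).
Vout = 1.6 * 10.7 * (200.7 / 500)
Vout = 1.6 * 10.7 * 0.4014
Vout = 6.872 mV

6.872 mV


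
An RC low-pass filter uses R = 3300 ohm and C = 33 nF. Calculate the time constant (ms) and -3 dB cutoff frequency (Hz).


Time constant: tau = R * C.
tau = 3300 * 3.30e-08 = 0.0001089 s
tau = 0.1089 ms
Cutoff frequency: fc = 1 / (2*pi*R*C).
fc = 1 / (2*pi*0.0001089) = 1461.48 Hz

tau = 0.1089 ms, fc = 1461.48 Hz


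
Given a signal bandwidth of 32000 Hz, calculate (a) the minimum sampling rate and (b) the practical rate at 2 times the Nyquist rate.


By Nyquist theorem, fs_min = 2 * fmax.
fs_min = 2 * 32000 = 64000 Hz
Practical rate = 2 * fs_min = 2 * 64000 = 128000 Hz

fs_min = 64000 Hz, fs_practical = 128000 Hz


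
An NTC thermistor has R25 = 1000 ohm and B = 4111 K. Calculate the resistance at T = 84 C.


NTC thermistor equation: Rt = R25 * exp(B * (1/T - 1/T25)).
T in Kelvin: 357.15 K, T25 = 298.15 K
1/T - 1/T25 = 1/357.15 - 1/298.15 = -0.00055407
B * (1/T - 1/T25) = 4111 * -0.00055407 = -2.2778
Rt = 1000 * exp(-2.2778) = 102.5 ohm

102.5 ohm


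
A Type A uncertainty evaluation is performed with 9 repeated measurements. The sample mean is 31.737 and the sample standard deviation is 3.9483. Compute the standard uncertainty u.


The standard uncertainty for Type A evaluation is u = s / sqrt(n).
u = 3.9483 / sqrt(9)
u = 3.9483 / 3.0
u = 1.3161

1.3161


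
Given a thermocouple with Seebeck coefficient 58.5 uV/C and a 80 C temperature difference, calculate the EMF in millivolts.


The thermocouple output V = sensitivity * dT.
V = 58.5 uV/C * 80 C
V = 4680.0 uV
V = 4.68 mV

4.68 mV


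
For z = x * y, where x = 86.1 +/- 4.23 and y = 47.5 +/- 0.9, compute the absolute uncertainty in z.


For a product z = x*y, the relative uncertainty is:
uz/z = sqrt((ux/x)^2 + (uy/y)^2)
Relative uncertainties: ux/x = 4.23/86.1 = 0.049129
uy/y = 0.9/47.5 = 0.018947
z = 86.1 * 47.5 = 4089.7
uz = 4089.7 * sqrt(0.049129^2 + 0.018947^2) = 215.35

215.35


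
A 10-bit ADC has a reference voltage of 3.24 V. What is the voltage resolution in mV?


The resolution (LSB) of an ADC is Vref / 2^n.
LSB = 3.24 / 2^10
LSB = 3.24 / 1024
LSB = 0.00316406 V = 3.1640625 mV

3.1640625 mV


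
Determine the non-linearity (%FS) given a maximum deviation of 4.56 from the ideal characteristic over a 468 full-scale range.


Linearity error = (max deviation / full scale) * 100%.
Linearity = (4.56 / 468) * 100
Linearity = 0.974 %FS

0.974 %FS


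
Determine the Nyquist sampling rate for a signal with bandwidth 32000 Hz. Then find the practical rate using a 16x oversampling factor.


By Nyquist theorem, fs_min = 2 * fmax.
fs_min = 2 * 32000 = 64000 Hz
Practical rate = 16 * fs_min = 16 * 64000 = 1024000 Hz

fs_min = 64000 Hz, fs_practical = 1024000 Hz


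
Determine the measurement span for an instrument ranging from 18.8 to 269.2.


Span = upper range - lower range.
Span = 269.2 - (18.8)
Span = 250.4

250.4


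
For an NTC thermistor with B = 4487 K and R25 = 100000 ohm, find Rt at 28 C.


NTC thermistor equation: Rt = R25 * exp(B * (1/T - 1/T25)).
T in Kelvin: 301.15 K, T25 = 298.15 K
1/T - 1/T25 = 1/301.15 - 1/298.15 = -3.341e-05
B * (1/T - 1/T25) = 4487 * -3.341e-05 = -0.1499
Rt = 100000 * exp(-0.1499) = 86077.7 ohm

86077.7 ohm


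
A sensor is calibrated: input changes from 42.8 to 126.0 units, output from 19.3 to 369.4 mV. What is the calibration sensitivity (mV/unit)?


Sensitivity = (y2 - y1) / (x2 - x1).
S = (369.4 - 19.3) / (126.0 - 42.8)
S = 350.1 / 83.2
S = 4.2079 mV/unit

4.2079 mV/unit


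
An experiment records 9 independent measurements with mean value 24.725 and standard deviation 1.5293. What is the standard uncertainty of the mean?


The standard uncertainty for Type A evaluation is u = s / sqrt(n).
u = 1.5293 / sqrt(9)
u = 1.5293 / 3.0
u = 0.5098

0.5098


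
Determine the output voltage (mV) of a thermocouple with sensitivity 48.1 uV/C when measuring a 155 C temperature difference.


The thermocouple output V = sensitivity * dT.
V = 48.1 uV/C * 155 C
V = 7455.5 uV
V = 7.455 mV

7.455 mV


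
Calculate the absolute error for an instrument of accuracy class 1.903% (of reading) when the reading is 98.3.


Absolute error = (accuracy% / 100) * reading.
Error = (1.903 / 100) * 98.3
Error = 0.01903 * 98.3
Error = 1.8706

1.8706


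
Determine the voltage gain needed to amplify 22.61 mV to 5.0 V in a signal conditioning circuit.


Gain = Vout / Vin (converting to same units).
G = 5.0 V / 22.61 mV
G = 5000.0 mV / 22.61 mV
G = 221.14

221.14


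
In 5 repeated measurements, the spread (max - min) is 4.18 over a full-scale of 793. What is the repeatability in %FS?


Repeatability = (spread / full scale) * 100%.
R = (4.18 / 793) * 100
R = 0.527 %FS

0.527 %FS


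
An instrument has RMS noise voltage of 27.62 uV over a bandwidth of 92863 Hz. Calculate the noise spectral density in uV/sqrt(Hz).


Noise spectral density = Vrms / sqrt(BW).
NSD = 27.62 / sqrt(92863)
NSD = 27.62 / 304.7343
NSD = 0.0906 uV/sqrt(Hz)

0.0906 uV/sqrt(Hz)


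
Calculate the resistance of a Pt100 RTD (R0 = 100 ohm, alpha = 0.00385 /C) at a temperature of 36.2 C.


The RTD equation: Rt = R0 * (1 + alpha * T).
Rt = 100 * (1 + 0.00385 * 36.2)
Rt = 100 * (1 + 0.13937)
Rt = 100 * 1.13937
Rt = 113.937 ohm

113.937 ohm


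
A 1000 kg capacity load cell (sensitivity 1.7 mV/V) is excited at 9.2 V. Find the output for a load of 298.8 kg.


Vout = rated_output * Vex * (load / capacity).
Vout = 1.7 * 9.2 * (298.8 / 1000)
Vout = 1.7 * 9.2 * 0.2988
Vout = 4.673 mV

4.673 mV


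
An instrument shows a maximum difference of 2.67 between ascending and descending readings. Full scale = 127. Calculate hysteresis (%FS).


Hysteresis = (max difference / full scale) * 100%.
H = (2.67 / 127) * 100
H = 2.102 %FS

2.102 %FS


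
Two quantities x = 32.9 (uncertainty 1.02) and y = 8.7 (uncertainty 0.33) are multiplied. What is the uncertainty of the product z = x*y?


For a product z = x*y, the relative uncertainty is:
uz/z = sqrt((ux/x)^2 + (uy/y)^2)
Relative uncertainties: ux/x = 1.02/32.9 = 0.031003
uy/y = 0.33/8.7 = 0.037931
z = 32.9 * 8.7 = 286.2
uz = 286.2 * sqrt(0.031003^2 + 0.037931^2) = 14.022

14.022


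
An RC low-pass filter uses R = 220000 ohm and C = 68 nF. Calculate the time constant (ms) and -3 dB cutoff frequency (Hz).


Time constant: tau = R * C.
tau = 220000 * 6.80e-08 = 0.01496 s
tau = 14.96 ms
Cutoff frequency: fc = 1 / (2*pi*R*C).
fc = 1 / (2*pi*0.01496) = 10.64 Hz

tau = 14.96 ms, fc = 10.64 Hz


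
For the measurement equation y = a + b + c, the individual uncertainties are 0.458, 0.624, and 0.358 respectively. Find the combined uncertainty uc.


For a sum of independent quantities, uc = sqrt(u1^2 + u2^2 + u3^2).
uc = sqrt(0.458^2 + 0.624^2 + 0.358^2)
uc = sqrt(0.209764 + 0.389376 + 0.128164)
uc = 0.8528

0.8528


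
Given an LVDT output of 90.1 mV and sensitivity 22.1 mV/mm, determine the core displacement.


Displacement = Vout / sensitivity.
d = 90.1 / 22.1
d = 4.077 mm

4.077 mm


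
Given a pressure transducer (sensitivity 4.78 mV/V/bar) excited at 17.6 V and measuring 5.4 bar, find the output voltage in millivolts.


Output = sensitivity * Vex * P.
Vout = 4.78 * 17.6 * 5.4
Vout = 84.128 * 5.4
Vout = 454.29 mV

454.29 mV


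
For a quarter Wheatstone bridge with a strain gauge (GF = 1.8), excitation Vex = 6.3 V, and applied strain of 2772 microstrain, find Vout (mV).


Quarter bridge output: Vout = (GF * epsilon * Vex) / 4.
Vout = (1.8 * 2772e-6 * 6.3) / 4
Vout = 0.03143448 / 4 V
Vout = 0.00785862 V = 7.8586 mV

7.8586 mV


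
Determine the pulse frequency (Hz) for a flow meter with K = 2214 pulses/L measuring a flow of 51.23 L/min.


Frequency = K * Q / 60 (converting L/min to L/s).
f = 2214 * 51.23 / 60
f = 113423.22 / 60
f = 1890.39 Hz

1890.39 Hz


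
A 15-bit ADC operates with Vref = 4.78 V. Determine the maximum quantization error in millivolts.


The maximum quantization error is +/- LSB/2.
LSB = Vref / 2^n = 4.78 / 32768 = 0.00014587 V
Max error = LSB / 2 = 0.00014587 / 2 = 7.294e-05 V
Max error = 0.0729 mV

0.0729 mV


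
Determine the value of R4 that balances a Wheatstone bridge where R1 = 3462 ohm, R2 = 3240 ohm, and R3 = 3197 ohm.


At balance: R1*R4 = R2*R3, so R4 = R2*R3/R1.
R4 = 3240 * 3197 / 3462
R4 = 10358280 / 3462
R4 = 2991.99 ohm

2991.99 ohm


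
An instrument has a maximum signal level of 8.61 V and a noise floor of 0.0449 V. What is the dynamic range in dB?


Dynamic range = 20 * log10(Vmax / Vnoise).
DR = 20 * log10(8.61 / 0.0449)
DR = 20 * log10(191.76)
DR = 45.66 dB

45.66 dB


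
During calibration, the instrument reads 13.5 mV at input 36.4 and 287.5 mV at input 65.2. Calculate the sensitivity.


Sensitivity = (y2 - y1) / (x2 - x1).
S = (287.5 - 13.5) / (65.2 - 36.4)
S = 274.0 / 28.8
S = 9.5139 mV/unit

9.5139 mV/unit


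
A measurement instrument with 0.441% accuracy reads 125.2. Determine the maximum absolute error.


Absolute error = (accuracy% / 100) * reading.
Error = (0.441 / 100) * 125.2
Error = 0.00441 * 125.2
Error = 0.5521

0.5521


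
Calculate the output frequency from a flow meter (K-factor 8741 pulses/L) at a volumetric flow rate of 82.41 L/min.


Frequency = K * Q / 60 (converting L/min to L/s).
f = 8741 * 82.41 / 60
f = 720345.81 / 60
f = 12005.76 Hz

12005.76 Hz
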